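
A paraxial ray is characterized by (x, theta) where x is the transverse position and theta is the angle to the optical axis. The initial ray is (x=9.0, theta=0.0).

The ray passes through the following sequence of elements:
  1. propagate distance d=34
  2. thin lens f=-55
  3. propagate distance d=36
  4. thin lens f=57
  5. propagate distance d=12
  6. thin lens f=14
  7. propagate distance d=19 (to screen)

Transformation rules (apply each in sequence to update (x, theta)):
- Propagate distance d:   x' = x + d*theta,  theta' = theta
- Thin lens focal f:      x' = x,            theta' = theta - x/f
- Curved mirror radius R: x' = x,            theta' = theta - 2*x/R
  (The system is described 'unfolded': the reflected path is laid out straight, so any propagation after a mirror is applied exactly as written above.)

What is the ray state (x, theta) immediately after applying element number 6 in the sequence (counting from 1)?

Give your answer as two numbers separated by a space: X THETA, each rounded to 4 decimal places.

Answer: 13.7196 -1.0776

Derivation:
Initial: x=9.0000 theta=0.0000
After 1 (propagate distance d=34): x=9.0000 theta=0.0000
After 2 (thin lens f=-55): x=9.0000 theta=9/55 (≈0.1636)
After 3 (propagate distance d=36): x=819/55 (≈14.8909) theta=9/55 (≈0.1636)
After 4 (thin lens f=57): x=819/55 (≈14.8909) theta=-102/1045 (≈-0.0976)
After 5 (propagate distance d=12): x=14337/1045 (≈13.7196) theta=-102/1045 (≈-0.0976)
After 6 (thin lens f=14): x=14337/1045 (≈13.7196) theta=-3153/2926 (≈-1.0776)
Rounded to 4 decimal places: x = 13.7196, theta = -1.0776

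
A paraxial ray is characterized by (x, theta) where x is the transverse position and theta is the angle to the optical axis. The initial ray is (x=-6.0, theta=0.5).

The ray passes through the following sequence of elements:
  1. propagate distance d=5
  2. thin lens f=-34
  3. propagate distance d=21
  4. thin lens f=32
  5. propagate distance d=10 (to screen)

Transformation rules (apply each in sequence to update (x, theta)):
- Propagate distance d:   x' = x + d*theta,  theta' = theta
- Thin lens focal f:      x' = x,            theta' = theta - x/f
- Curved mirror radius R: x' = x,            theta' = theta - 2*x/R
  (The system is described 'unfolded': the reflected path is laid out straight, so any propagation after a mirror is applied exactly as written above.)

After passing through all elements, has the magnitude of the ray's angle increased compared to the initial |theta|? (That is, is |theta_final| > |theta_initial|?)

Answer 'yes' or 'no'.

Initial: x=-6.0000 theta=0.5000
After 1 (propagate distance d=5): x=-3.5000 theta=0.5000
After 2 (thin lens f=-34): x=-3.5000 theta=27/68 (≈0.3971)
After 3 (propagate distance d=21): x=329/68 (≈4.8382) theta=27/68 (≈0.3971)
After 4 (thin lens f=32): x=329/68 (≈4.8382) theta=535/2176 (≈0.2459)
After 5 (propagate distance d=10 (to screen)): x=467/64 (≈7.2969) theta=535/2176 (≈0.2459)
|theta_initial|=0.5000 |theta_final|=535/2176 (≈0.2459) -> not increased

Answer: no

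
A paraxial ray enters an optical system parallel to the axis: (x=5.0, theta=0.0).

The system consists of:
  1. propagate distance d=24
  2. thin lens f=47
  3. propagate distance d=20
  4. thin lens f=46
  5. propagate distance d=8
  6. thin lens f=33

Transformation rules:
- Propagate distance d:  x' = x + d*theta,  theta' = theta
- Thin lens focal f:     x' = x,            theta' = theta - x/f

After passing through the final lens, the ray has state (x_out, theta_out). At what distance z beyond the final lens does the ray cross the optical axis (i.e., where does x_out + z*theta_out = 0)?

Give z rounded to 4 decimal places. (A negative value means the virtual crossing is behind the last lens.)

Answer: 7.0799

Derivation:
Initial: x=5.0000 theta=0.0000
After 1 (propagate distance d=24): x=5.0000 theta=0.0000
After 2 (thin lens f=47): x=5.0000 theta=-5/47 (≈-0.1064)
After 3 (propagate distance d=20): x=135/47 (≈2.8723) theta=-5/47 (≈-0.1064)
After 4 (thin lens f=46): x=135/47 (≈2.8723) theta=-365/2162 (≈-0.1688)
After 5 (propagate distance d=8): x=35/23 (≈1.5217) theta=-365/2162 (≈-0.1688)
After 6 (thin lens f=33): x=35/23 (≈1.5217) theta=-15335/71346 (≈-0.2149)
z_focus = -x_out/theta_out = -(35/23)/(-15335/71346) = 21714/3067 ≈ 7.0799
Rounded to 4 decimal places: z = 7.0799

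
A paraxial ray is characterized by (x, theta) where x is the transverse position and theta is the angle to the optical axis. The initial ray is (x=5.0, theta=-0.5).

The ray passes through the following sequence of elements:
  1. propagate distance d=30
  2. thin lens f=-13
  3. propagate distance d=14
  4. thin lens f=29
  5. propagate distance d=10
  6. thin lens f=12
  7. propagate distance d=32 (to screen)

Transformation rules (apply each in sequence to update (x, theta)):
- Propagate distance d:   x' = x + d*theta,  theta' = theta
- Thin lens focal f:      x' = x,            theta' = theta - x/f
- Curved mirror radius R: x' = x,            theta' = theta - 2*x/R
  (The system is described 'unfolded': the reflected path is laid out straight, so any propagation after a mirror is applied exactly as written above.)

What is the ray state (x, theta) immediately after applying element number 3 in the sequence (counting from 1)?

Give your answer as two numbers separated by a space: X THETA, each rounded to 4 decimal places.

Answer: -27.7692 -1.2692

Derivation:
Initial: x=5.0000 theta=-0.5000
After 1 (propagate distance d=30): x=-10.0000 theta=-0.5000
After 2 (thin lens f=-13): x=-10.0000 theta=-33/26 (≈-1.2692)
After 3 (propagate distance d=14): x=-361/13 (≈-27.7692) theta=-33/26 (≈-1.2692)
Rounded to 4 decimal places: x = -27.7692, theta = -1.2692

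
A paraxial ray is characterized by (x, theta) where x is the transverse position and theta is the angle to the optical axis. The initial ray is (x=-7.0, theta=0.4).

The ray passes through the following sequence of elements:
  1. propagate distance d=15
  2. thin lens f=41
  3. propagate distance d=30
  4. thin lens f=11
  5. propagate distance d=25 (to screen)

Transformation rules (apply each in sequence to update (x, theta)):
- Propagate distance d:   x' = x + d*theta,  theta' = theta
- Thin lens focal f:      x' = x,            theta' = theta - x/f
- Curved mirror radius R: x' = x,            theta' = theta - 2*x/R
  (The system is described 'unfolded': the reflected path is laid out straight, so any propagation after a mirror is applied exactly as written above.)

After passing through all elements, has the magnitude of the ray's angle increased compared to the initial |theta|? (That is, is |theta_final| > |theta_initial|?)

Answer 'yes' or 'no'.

Answer: yes

Derivation:
Initial: x=-7.0000 theta=0.4000
After 1 (propagate distance d=15): x=-1.0000 theta=0.4000
After 2 (thin lens f=41): x=-1.0000 theta=87/205 (≈0.4244)
After 3 (propagate distance d=30): x=481/41 (≈11.7317) theta=87/205 (≈0.4244)
After 4 (thin lens f=11): x=481/41 (≈11.7317) theta=-1448/2255 (≈-0.6421)
After 5 (propagate distance d=25 (to screen)): x=-1949/451 (≈-4.3215) theta=-1448/2255 (≈-0.6421)
|theta_initial|=0.4000 |theta_final|=1448/2255 (≈0.6421) -> increased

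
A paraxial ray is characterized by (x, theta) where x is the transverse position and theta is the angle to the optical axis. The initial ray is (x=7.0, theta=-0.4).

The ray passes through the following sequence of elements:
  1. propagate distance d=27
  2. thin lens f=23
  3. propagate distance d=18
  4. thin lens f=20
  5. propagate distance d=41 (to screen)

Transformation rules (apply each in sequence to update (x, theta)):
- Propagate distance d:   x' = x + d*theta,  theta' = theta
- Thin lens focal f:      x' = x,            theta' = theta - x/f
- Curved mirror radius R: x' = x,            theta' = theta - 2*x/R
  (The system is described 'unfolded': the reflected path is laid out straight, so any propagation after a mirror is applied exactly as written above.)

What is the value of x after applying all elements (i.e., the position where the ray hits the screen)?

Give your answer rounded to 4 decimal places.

Initial: x=7.0000 theta=-0.4000
After 1 (propagate distance d=27): x=-3.8000 theta=-0.4000
After 2 (thin lens f=23): x=-3.8000 theta=-27/115 (≈-0.2348)
After 3 (propagate distance d=18): x=-923/115 (≈-8.0261) theta=-27/115 (≈-0.2348)
After 4 (thin lens f=20): x=-923/115 (≈-8.0261) theta=383/2300 (≈0.1665)
After 5 (propagate distance d=41 (to screen)): x=-2757/2300 (≈-1.1987) theta=383/2300 (≈0.1665)
Rounded to 4 decimal places: x = -1.1987

Answer: -1.1987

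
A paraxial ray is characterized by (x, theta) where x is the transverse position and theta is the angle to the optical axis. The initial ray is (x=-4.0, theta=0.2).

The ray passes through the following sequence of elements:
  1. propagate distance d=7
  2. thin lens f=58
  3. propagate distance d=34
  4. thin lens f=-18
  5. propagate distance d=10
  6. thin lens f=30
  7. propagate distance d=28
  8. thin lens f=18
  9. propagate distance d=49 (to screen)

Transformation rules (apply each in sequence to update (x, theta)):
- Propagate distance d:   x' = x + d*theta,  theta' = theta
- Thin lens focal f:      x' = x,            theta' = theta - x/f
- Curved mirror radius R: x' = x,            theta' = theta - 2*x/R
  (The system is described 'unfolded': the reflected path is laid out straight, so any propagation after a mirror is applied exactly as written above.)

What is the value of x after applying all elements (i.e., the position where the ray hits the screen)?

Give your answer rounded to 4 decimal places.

Initial: x=-4.0000 theta=0.2000
After 1 (propagate distance d=7): x=-2.6000 theta=0.2000
After 2 (thin lens f=58): x=-2.6000 theta=71/290 (≈0.2448)
After 3 (propagate distance d=34): x=166/29 (≈5.7241) theta=71/290 (≈0.2448)
After 4 (thin lens f=-18): x=166/29 (≈5.7241) theta=1469/2610 (≈0.5628)
After 5 (propagate distance d=10): x=2963/261 (≈11.3525) theta=1469/2610 (≈0.5628)
After 6 (thin lens f=30): x=2963/261 (≈11.3525) theta=722/3915 (≈0.1844)
After 7 (propagate distance d=28): x=64661/3915 (≈16.5162) theta=722/3915 (≈0.1844)
After 8 (thin lens f=18): x=64661/3915 (≈16.5162) theta=-10333/14094 (≈-0.7331)
After 9 (propagate distance d=49 (to screen)): x=-1367687/70470 (≈-19.4081) theta=-10333/14094 (≈-0.7331)
Rounded to 4 decimal places: x = -19.4081

Answer: -19.4081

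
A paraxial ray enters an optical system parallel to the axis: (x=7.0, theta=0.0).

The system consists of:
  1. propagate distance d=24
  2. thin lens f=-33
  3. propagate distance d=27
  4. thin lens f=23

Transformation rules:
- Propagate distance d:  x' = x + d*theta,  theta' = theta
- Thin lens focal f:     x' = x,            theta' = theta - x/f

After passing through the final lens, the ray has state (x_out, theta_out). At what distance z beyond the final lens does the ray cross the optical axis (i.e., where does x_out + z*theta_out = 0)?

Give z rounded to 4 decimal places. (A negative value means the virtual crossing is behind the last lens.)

Initial: x=7.0000 theta=0.0000
After 1 (propagate distance d=24): x=7.0000 theta=0.0000
After 2 (thin lens f=-33): x=7.0000 theta=7/33 (≈0.2121)
After 3 (propagate distance d=27): x=140/11 (≈12.7273) theta=7/33 (≈0.2121)
After 4 (thin lens f=23): x=140/11 (≈12.7273) theta=-259/759 (≈-0.3412)
z_focus = -x_out/theta_out = -(140/11)/(-259/759) = 1380/37 ≈ 37.2973
Rounded to 4 decimal places: z = 37.2973

Answer: 37.2973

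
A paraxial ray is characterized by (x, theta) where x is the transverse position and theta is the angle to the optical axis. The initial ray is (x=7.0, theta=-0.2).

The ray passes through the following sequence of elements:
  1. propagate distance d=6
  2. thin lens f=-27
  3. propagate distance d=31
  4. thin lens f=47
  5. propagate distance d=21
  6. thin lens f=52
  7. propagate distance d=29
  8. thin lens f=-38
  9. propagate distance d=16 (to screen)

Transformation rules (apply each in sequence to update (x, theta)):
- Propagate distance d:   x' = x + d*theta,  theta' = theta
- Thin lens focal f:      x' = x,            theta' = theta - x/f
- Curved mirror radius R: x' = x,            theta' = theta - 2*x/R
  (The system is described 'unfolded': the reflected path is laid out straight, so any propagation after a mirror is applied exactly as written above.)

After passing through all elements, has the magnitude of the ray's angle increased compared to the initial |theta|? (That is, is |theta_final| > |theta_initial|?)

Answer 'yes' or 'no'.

Answer: yes

Derivation:
Initial: x=7.0000 theta=-0.2000
After 1 (propagate distance d=6): x=5.8000 theta=-0.2000
After 2 (thin lens f=-27): x=5.8000 theta=2/135 (≈0.0148)
After 3 (propagate distance d=31): x=169/27 (≈6.2593) theta=2/135 (≈0.0148)
After 4 (thin lens f=47): x=169/27 (≈6.2593) theta=-751/6345 (≈-0.1184)
After 5 (propagate distance d=21): x=23944/6345 (≈3.7737) theta=-751/6345 (≈-0.1184)
After 6 (thin lens f=52): x=23944/6345 (≈3.7737) theta=-15749/82485 (≈-0.1909)
After 7 (propagate distance d=29): x=-5387/3055 (≈-1.7633) theta=-15749/82485 (≈-0.1909)
After 8 (thin lens f=-38): x=-5387/3055 (≈-1.7633) theta=-743911/3134430 (≈-0.2373)
After 9 (propagate distance d=16 (to screen)): x=-8714819/1567215 (≈-5.5607) theta=-743911/3134430 (≈-0.2373)
|theta_initial|=0.2000 |theta_final|=743911/3134430 (≈0.2373) -> increased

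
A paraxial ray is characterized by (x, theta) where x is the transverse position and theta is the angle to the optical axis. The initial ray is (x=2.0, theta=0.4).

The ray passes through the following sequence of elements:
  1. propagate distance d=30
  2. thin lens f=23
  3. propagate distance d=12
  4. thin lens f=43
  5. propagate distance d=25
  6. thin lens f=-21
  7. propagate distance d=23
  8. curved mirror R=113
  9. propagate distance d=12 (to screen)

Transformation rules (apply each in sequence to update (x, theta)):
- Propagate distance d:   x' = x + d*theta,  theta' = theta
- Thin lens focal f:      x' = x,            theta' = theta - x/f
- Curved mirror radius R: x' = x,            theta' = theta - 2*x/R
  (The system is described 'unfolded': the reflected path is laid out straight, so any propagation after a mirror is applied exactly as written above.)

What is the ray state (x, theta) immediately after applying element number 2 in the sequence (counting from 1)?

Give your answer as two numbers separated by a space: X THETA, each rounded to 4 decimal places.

Answer: 14.0000 -0.2087

Derivation:
Initial: x=2.0000 theta=0.4000
After 1 (propagate distance d=30): x=14.0000 theta=0.4000
After 2 (thin lens f=23): x=14.0000 theta=-24/115 (≈-0.2087)
Rounded to 4 decimal places: x = 14.0000, theta = -0.2087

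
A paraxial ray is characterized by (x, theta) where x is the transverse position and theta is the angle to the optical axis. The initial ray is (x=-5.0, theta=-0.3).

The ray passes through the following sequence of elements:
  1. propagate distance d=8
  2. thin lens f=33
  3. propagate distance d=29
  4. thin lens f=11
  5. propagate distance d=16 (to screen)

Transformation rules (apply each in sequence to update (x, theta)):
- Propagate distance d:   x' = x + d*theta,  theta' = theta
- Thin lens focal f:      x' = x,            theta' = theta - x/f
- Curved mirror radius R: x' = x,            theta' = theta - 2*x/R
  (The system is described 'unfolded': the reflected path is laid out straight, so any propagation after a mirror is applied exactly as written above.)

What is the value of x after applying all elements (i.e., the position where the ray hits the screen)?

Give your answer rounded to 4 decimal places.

Answer: 3.1501

Derivation:
Initial: x=-5.0000 theta=-0.3000
After 1 (propagate distance d=8): x=-7.4000 theta=-0.3000
After 2 (thin lens f=33): x=-7.4000 theta=-5/66 (≈-0.0758)
After 3 (propagate distance d=29): x=-3167/330 (≈-9.5970) theta=-5/66 (≈-0.0758)
After 4 (thin lens f=11): x=-3167/330 (≈-9.5970) theta=482/605 (≈0.7967)
After 5 (propagate distance d=16 (to screen)): x=2287/726 (≈3.1501) theta=482/605 (≈0.7967)
Rounded to 4 decimal places: x = 3.1501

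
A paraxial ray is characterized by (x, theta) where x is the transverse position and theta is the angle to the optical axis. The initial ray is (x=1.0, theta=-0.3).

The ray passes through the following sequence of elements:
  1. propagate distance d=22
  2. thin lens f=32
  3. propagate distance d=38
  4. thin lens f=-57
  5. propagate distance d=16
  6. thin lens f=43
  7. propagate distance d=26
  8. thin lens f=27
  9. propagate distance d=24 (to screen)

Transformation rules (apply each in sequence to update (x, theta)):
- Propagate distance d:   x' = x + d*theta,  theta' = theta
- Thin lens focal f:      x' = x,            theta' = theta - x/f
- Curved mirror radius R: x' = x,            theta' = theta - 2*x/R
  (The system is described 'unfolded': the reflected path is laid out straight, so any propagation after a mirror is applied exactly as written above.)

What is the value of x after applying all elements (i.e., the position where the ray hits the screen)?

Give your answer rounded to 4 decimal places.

Initial: x=1.0000 theta=-0.3000
After 1 (propagate distance d=22): x=-5.6000 theta=-0.3000
After 2 (thin lens f=32): x=-5.6000 theta=-0.1250
After 3 (propagate distance d=38): x=-10.3500 theta=-0.1250
After 4 (thin lens f=-57): x=-10.3500 theta=-233/760 (≈-0.3066)
After 5 (propagate distance d=16): x=-5797/380 (≈-15.2553) theta=-233/760 (≈-0.3066)
After 6 (thin lens f=43): x=-5797/380 (≈-15.2553) theta=315/6536 (≈0.0482)
After 7 (propagate distance d=26): x=-57199/4085 (≈-14.0022) theta=315/6536 (≈0.0482)
After 8 (thin lens f=27): x=-57199/4085 (≈-14.0022) theta=500117/882360 (≈0.5668)
After 9 (propagate distance d=24 (to screen)): x=-14674/36765 (≈-0.3991) theta=500117/882360 (≈0.5668)
Rounded to 4 decimal places: x = -0.3991

Answer: -0.3991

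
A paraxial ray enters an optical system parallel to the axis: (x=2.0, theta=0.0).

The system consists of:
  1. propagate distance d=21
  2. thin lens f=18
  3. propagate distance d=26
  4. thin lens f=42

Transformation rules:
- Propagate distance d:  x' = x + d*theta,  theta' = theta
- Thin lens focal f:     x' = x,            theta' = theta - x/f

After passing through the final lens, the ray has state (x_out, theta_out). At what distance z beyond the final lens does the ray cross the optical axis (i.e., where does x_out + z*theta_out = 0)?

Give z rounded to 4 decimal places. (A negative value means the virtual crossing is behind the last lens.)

Initial: x=2.0000 theta=0.0000
After 1 (propagate distance d=21): x=2.0000 theta=0.0000
After 2 (thin lens f=18): x=2.0000 theta=-1/9 (≈-0.1111)
After 3 (propagate distance d=26): x=-8/9 (≈-0.8889) theta=-1/9 (≈-0.1111)
After 4 (thin lens f=42): x=-8/9 (≈-0.8889) theta=-17/189 (≈-0.0899)
z_focus = -x_out/theta_out = -(-8/9)/(-17/189) = -168/17 ≈ -9.8824
Rounded to 4 decimal places: z = -9.8824

Answer: -9.8824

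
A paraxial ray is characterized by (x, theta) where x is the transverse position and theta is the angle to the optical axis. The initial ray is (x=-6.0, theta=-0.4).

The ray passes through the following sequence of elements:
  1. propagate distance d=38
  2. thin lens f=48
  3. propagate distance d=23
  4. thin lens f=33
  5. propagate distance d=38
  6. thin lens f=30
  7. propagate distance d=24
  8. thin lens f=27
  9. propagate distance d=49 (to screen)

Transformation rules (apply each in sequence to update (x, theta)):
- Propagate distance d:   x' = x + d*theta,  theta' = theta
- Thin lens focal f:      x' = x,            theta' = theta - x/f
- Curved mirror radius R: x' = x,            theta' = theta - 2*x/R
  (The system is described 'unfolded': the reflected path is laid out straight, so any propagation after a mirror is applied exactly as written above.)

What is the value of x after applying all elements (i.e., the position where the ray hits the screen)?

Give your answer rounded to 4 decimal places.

Initial: x=-6.0000 theta=-0.4000
After 1 (propagate distance d=38): x=-21.2000 theta=-0.4000
After 2 (thin lens f=48): x=-21.2000 theta=1/24 (≈0.0417)
After 3 (propagate distance d=23): x=-2429/120 (≈-20.2417) theta=1/24 (≈0.0417)
After 4 (thin lens f=33): x=-2429/120 (≈-20.2417) theta=1297/1980 (≈0.6551)
After 5 (propagate distance d=38): x=3683/792 (≈4.6503) theta=1297/1980 (≈0.6551)
After 6 (thin lens f=30): x=3683/792 (≈4.6503) theta=11881/23760 (≈0.5000)
After 7 (propagate distance d=24): x=65939/3960 (≈16.6513) theta=11881/23760 (≈0.5000)
After 8 (thin lens f=27): x=65939/3960 (≈16.6513) theta=-24949/213840 (≈-0.1167)
After 9 (propagate distance d=49 (to screen)): x=467641/42768 (≈10.9344) theta=-24949/213840 (≈-0.1167)
Rounded to 4 decimal places: x = 10.9344

Answer: 10.9344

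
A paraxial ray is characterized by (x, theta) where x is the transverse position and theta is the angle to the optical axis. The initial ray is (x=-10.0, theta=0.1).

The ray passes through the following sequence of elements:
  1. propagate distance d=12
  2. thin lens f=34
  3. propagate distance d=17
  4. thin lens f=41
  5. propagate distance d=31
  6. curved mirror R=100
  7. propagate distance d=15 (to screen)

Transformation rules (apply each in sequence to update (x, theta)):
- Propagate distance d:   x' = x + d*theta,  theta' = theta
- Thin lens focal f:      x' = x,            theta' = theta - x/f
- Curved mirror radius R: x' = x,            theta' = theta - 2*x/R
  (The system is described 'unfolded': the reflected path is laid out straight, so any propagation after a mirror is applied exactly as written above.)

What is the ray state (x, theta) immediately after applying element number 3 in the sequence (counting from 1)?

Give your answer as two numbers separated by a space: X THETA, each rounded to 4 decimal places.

Initial: x=-10.0000 theta=0.1000
After 1 (propagate distance d=12): x=-8.8000 theta=0.1000
After 2 (thin lens f=34): x=-8.8000 theta=61/170 (≈0.3588)
After 3 (propagate distance d=17): x=-2.7000 theta=61/170 (≈0.3588)
Rounded to 4 decimal places: x = -2.7000, theta = 0.3588

Answer: -2.7000 0.3588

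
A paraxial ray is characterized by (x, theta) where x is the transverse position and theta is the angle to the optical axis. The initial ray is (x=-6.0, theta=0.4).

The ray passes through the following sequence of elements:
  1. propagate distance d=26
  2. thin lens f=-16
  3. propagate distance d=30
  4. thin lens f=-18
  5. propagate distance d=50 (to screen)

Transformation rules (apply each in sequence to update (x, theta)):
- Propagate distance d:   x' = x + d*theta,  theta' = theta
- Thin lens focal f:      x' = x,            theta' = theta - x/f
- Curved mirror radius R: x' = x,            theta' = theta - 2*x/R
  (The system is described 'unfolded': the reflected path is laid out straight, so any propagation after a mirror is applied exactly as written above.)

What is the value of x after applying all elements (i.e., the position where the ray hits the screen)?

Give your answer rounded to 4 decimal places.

Answer: 126.8722

Derivation:
Initial: x=-6.0000 theta=0.4000
After 1 (propagate distance d=26): x=4.4000 theta=0.4000
After 2 (thin lens f=-16): x=4.4000 theta=0.6750
After 3 (propagate distance d=30): x=24.6500 theta=0.6750
After 4 (thin lens f=-18): x=24.6500 theta=92/45 (≈2.0444)
After 5 (propagate distance d=50 (to screen)): x=22837/180 (≈126.8722) theta=92/45 (≈2.0444)
Rounded to 4 decimal places: x = 126.8722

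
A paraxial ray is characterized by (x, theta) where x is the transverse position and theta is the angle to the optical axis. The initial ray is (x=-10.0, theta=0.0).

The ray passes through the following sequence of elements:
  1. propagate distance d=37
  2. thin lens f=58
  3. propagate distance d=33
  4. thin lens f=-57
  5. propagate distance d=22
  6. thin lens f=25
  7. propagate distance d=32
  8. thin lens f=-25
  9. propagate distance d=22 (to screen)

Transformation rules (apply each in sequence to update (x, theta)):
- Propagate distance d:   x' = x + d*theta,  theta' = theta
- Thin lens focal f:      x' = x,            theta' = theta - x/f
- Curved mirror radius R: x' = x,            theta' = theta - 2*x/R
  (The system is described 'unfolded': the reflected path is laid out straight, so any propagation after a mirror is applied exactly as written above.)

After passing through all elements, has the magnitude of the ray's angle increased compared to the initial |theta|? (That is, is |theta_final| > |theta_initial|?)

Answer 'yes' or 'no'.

Initial: x=-10.0000 theta=0.0000
After 1 (propagate distance d=37): x=-10.0000 theta=0.0000
After 2 (thin lens f=58): x=-10.0000 theta=5/29 (≈0.1724)
After 3 (propagate distance d=33): x=-125/29 (≈-4.3103) theta=5/29 (≈0.1724)
After 4 (thin lens f=-57): x=-125/29 (≈-4.3103) theta=160/1653 (≈0.0968)
After 5 (propagate distance d=22): x=-3605/1653 (≈-2.1809) theta=160/1653 (≈0.0968)
After 6 (thin lens f=25): x=-3605/1653 (≈-2.1809) theta=507/2755 (≈0.1840)
After 7 (propagate distance d=32): x=1613/435 (≈3.7080) theta=507/2755 (≈0.1840)
After 8 (thin lens f=-25): x=1613/435 (≈3.7080) theta=2368/7125 (≈0.3324)
After 9 (propagate distance d=22 (to screen)): x=2276959/206625 (≈11.0198) theta=2368/7125 (≈0.3324)
|theta_initial|=0.0000 |theta_final|=2368/7125 (≈0.3324) -> increased

Answer: yes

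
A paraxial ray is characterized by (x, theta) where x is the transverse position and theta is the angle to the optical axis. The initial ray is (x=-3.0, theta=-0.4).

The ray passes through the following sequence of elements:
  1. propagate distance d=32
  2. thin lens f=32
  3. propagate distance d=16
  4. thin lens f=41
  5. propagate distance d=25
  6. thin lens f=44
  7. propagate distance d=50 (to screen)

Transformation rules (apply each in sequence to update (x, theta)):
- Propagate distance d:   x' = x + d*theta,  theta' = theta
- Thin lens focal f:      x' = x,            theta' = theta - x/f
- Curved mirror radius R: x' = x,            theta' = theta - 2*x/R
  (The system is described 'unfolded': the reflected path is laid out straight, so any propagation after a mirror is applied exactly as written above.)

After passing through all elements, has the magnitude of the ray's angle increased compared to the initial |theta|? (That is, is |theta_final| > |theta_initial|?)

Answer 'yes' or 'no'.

Initial: x=-3.0000 theta=-0.4000
After 1 (propagate distance d=32): x=-15.8000 theta=-0.4000
After 2 (thin lens f=32): x=-15.8000 theta=3/32 (≈0.0938)
After 3 (propagate distance d=16): x=-14.3000 theta=3/32 (≈0.0938)
After 4 (thin lens f=41): x=-14.3000 theta=2903/6560 (≈0.4425)
After 5 (propagate distance d=25): x=-21233/6560 (≈-3.2367) theta=2903/6560 (≈0.4425)
After 6 (thin lens f=44): x=-21233/6560 (≈-3.2367) theta=29793/57728 (≈0.5161)
After 7 (propagate distance d=50 (to screen)): x=79439/3520 (≈22.5679) theta=29793/57728 (≈0.5161)
|theta_initial|=0.4000 |theta_final|=29793/57728 (≈0.5161) -> increased

Answer: yes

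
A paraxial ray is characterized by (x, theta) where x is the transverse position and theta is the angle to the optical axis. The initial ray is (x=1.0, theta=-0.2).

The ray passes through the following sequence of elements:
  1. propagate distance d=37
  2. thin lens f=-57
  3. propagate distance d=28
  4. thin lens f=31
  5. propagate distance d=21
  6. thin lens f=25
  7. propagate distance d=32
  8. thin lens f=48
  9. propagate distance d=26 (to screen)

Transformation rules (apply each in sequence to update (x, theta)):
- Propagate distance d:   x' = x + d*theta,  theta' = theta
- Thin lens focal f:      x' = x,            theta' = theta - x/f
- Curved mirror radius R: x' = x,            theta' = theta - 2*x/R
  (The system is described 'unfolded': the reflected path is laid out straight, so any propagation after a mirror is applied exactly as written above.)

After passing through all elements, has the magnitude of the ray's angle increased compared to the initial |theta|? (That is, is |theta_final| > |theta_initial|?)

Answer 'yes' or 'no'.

Answer: yes

Derivation:
Initial: x=1.0000 theta=-0.2000
After 1 (propagate distance d=37): x=-6.4000 theta=-0.2000
After 2 (thin lens f=-57): x=-6.4000 theta=-89/285 (≈-0.3123)
After 3 (propagate distance d=28): x=-4316/285 (≈-15.1439) theta=-89/285 (≈-0.3123)
After 4 (thin lens f=31): x=-4316/285 (≈-15.1439) theta=519/2945 (≈0.1762)
After 5 (propagate distance d=21): x=-5321/465 (≈-11.4430) theta=519/2945 (≈0.1762)
After 6 (thin lens f=25): x=-5321/465 (≈-11.4430) theta=140024/220875 (≈0.6340)
After 7 (propagate distance d=32): x=1953293/220875 (≈8.8434) theta=140024/220875 (≈0.6340)
After 8 (thin lens f=48): x=1953293/220875 (≈8.8434) theta=4767859/10602000 (≈0.4497)
After 9 (propagate distance d=26 (to screen)): x=108861199/5301000 (≈20.5360) theta=4767859/10602000 (≈0.4497)
|theta_initial|=0.2000 |theta_final|=4767859/10602000 (≈0.4497) -> increased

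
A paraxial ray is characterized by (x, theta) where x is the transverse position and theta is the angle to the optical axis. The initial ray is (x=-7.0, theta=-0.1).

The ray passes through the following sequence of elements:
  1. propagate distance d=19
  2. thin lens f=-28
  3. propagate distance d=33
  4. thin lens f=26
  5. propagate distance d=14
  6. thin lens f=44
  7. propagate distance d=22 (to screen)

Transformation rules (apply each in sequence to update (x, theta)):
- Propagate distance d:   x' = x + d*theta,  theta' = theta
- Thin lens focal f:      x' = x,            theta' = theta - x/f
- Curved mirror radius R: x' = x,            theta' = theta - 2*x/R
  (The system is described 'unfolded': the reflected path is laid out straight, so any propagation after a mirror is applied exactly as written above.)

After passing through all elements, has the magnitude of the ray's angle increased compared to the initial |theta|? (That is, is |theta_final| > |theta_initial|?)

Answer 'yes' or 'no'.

Initial: x=-7.0000 theta=-0.1000
After 1 (propagate distance d=19): x=-8.9000 theta=-0.1000
After 2 (thin lens f=-28): x=-8.9000 theta=-117/280 (≈-0.4179)
After 3 (propagate distance d=33): x=-6353/280 (≈-22.6893) theta=-117/280 (≈-0.4179)
After 4 (thin lens f=26): x=-6353/280 (≈-22.6893) theta=473/1040 (≈0.4548)
After 5 (propagate distance d=14): x=-14853/910 (≈-16.3220) theta=473/1040 (≈0.4548)
After 6 (thin lens f=44): x=-14853/910 (≈-16.3220) theta=66127/80080 (≈0.8258)
After 7 (propagate distance d=22 (to screen)): x=1343/728 (≈1.8448) theta=66127/80080 (≈0.8258)
|theta_initial|=0.1000 |theta_final|=66127/80080 (≈0.8258) -> increased

Answer: yes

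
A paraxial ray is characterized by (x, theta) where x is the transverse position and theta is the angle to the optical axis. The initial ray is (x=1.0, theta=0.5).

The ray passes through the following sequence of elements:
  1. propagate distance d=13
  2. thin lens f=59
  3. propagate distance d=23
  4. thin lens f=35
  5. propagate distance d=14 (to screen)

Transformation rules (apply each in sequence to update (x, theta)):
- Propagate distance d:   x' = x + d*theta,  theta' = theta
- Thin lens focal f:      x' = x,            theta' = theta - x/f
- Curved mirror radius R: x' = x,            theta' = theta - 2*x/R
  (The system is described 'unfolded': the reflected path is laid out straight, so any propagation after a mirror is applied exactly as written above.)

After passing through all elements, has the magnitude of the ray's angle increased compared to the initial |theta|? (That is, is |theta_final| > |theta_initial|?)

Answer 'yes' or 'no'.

Answer: no

Derivation:
Initial: x=1.0000 theta=0.5000
After 1 (propagate distance d=13): x=7.5000 theta=0.5000
After 2 (thin lens f=59): x=7.5000 theta=22/59 (≈0.3729)
After 3 (propagate distance d=23): x=1897/118 (≈16.0763) theta=22/59 (≈0.3729)
After 4 (thin lens f=35): x=1897/118 (≈16.0763) theta=-51/590 (≈-0.0864)
After 5 (propagate distance d=14 (to screen)): x=8771/590 (≈14.8661) theta=-51/590 (≈-0.0864)
|theta_initial|=0.5000 |theta_final|=51/590 (≈0.0864) -> not increased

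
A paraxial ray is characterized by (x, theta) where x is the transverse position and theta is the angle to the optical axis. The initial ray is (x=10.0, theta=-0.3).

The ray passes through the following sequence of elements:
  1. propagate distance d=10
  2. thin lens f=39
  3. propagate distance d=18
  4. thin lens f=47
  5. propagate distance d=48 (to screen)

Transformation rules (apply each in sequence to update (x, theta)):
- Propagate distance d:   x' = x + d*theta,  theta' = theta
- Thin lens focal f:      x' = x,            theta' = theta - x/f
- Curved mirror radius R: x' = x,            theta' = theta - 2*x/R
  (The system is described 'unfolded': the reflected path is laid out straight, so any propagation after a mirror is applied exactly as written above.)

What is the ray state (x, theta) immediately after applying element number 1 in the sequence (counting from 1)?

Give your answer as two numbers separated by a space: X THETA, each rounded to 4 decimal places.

Initial: x=10.0000 theta=-0.3000
After 1 (propagate distance d=10): x=7.0000 theta=-0.3000
Rounded to 4 decimal places: x = 7.0000, theta = -0.3000

Answer: 7.0000 -0.3000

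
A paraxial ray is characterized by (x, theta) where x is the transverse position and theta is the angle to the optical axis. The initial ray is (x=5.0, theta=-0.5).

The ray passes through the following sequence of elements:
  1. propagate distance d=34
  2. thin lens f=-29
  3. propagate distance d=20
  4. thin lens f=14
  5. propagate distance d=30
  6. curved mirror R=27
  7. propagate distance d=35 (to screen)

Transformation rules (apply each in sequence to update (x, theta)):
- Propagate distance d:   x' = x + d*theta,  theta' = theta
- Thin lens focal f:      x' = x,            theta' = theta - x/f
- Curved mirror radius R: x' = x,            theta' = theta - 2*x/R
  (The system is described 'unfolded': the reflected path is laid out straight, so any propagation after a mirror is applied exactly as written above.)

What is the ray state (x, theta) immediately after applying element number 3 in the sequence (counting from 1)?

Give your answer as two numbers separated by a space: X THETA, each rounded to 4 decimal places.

Answer: -30.2759 -0.9138

Derivation:
Initial: x=5.0000 theta=-0.5000
After 1 (propagate distance d=34): x=-12.0000 theta=-0.5000
After 2 (thin lens f=-29): x=-12.0000 theta=-53/58 (≈-0.9138)
After 3 (propagate distance d=20): x=-878/29 (≈-30.2759) theta=-53/58 (≈-0.9138)
Rounded to 4 decimal places: x = -30.2759, theta = -0.9138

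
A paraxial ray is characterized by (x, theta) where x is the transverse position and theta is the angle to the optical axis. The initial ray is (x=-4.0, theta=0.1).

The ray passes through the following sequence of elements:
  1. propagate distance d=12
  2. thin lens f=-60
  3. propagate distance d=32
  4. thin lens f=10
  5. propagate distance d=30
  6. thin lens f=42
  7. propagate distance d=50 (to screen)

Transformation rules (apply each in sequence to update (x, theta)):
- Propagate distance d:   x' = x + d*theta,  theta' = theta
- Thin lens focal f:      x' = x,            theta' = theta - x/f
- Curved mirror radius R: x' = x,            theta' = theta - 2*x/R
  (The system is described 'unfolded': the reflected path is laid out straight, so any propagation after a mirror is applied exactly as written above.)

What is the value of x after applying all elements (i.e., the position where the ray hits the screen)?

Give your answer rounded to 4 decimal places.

Initial: x=-4.0000 theta=0.1000
After 1 (propagate distance d=12): x=-2.8000 theta=0.1000
After 2 (thin lens f=-60): x=-2.8000 theta=4/75 (≈0.0533)
After 3 (propagate distance d=32): x=-82/75 (≈-1.0933) theta=4/75 (≈0.0533)
After 4 (thin lens f=10): x=-82/75 (≈-1.0933) theta=61/375 (≈0.1627)
After 5 (propagate distance d=30): x=284/75 (≈3.7867) theta=61/375 (≈0.1627)
After 6 (thin lens f=42): x=284/75 (≈3.7867) theta=571/7875 (≈0.0725)
After 7 (propagate distance d=50 (to screen)): x=11674/1575 (≈7.4121) theta=571/7875 (≈0.0725)
Rounded to 4 decimal places: x = 7.4121

Answer: 7.4121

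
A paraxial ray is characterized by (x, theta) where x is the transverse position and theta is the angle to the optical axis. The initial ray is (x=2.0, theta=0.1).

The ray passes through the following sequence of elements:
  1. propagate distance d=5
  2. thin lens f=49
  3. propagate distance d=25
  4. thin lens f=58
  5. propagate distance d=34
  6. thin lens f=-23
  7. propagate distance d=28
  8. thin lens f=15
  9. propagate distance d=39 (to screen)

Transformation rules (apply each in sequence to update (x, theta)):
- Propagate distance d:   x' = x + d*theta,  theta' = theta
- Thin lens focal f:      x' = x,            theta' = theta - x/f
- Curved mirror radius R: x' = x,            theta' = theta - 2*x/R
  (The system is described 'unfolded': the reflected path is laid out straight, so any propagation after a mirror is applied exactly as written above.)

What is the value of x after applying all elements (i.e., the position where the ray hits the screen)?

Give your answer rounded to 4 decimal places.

Answer: -5.8506

Derivation:
Initial: x=2.0000 theta=0.1000
After 1 (propagate distance d=5): x=2.5000 theta=0.1000
After 2 (thin lens f=49): x=2.5000 theta=12/245 (≈0.0490)
After 3 (propagate distance d=25): x=365/98 (≈3.7245) theta=12/245 (≈0.0490)
After 4 (thin lens f=58): x=365/98 (≈3.7245) theta=-433/28420 (≈-0.0152)
After 5 (propagate distance d=34): x=22782/7105 (≈3.2065) theta=-433/28420 (≈-0.0152)
After 6 (thin lens f=-23): x=22782/7105 (≈3.2065) theta=81169/653660 (≈0.1242)
After 7 (propagate distance d=28): x=37661/5635 (≈6.6834) theta=81169/653660 (≈0.1242)
After 8 (thin lens f=15): x=37661/5635 (≈6.6834) theta=-64309/200100 (≈-0.3214)
After 9 (propagate distance d=39 (to screen)): x=-19121453/3268300 (≈-5.8506) theta=-64309/200100 (≈-0.3214)
Rounded to 4 decimal places: x = -5.8506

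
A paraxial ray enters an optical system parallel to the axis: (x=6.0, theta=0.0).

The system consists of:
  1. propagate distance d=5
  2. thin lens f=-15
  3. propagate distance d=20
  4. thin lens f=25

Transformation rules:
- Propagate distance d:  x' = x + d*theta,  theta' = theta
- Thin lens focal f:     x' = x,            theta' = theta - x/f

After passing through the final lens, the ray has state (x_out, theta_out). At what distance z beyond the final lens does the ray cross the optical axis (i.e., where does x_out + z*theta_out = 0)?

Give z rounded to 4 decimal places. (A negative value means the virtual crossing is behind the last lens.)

Initial: x=6.0000 theta=0.0000
After 1 (propagate distance d=5): x=6.0000 theta=0.0000
After 2 (thin lens f=-15): x=6.0000 theta=0.4000
After 3 (propagate distance d=20): x=14.0000 theta=0.4000
After 4 (thin lens f=25): x=14.0000 theta=-0.1600
z_focus = -x_out/theta_out = -(14.0000)/(-0.1600) = 87.5000
Rounded to 4 decimal places: z = 87.5000

Answer: 87.5000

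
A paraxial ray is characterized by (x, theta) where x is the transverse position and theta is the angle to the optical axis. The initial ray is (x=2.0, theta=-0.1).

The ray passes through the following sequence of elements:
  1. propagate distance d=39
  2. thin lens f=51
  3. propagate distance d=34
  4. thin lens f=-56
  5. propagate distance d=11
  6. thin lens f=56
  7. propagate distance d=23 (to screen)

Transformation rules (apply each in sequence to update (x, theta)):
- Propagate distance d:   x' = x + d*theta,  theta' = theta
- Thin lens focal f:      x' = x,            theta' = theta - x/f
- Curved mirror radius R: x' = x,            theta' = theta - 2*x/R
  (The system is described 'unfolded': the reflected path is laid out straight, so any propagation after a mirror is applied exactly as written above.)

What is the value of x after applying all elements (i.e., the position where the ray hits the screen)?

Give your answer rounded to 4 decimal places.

Initial: x=2.0000 theta=-0.1000
After 1 (propagate distance d=39): x=-1.9000 theta=-0.1000
After 2 (thin lens f=51): x=-1.9000 theta=-16/255 (≈-0.0627)
After 3 (propagate distance d=34): x=-121/30 (≈-4.0333) theta=-16/255 (≈-0.0627)
After 4 (thin lens f=-56): x=-121/30 (≈-4.0333) theta=-1283/9520 (≈-0.1348)
After 5 (propagate distance d=11): x=-157531/28560 (≈-5.5158) theta=-1283/9520 (≈-0.1348)
After 6 (thin lens f=56): x=-157531/28560 (≈-5.5158) theta=-58013/1599360 (≈-0.0363)
After 7 (propagate distance d=23 (to screen)): x=-677069/106624 (≈-6.3501) theta=-58013/1599360 (≈-0.0363)
Rounded to 4 decimal places: x = -6.3501

Answer: -6.3501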